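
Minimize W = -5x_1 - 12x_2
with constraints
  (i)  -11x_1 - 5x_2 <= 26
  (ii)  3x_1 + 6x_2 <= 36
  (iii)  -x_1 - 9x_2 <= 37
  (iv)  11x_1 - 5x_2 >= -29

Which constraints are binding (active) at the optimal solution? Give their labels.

Feasible corners and W = -5x_1 - 12x_2:
  (-49/94, -381/94) → W = 4817/94
  (-5/2, 3/10) → W = 89/10
  (26, -7) → W = -46
  (2/27, 161/27) → W = -1942/27

The minimum is at (2/27, 161/27). Substituting into each constraint, equality holds for (ii) and (iv); the remaining constraints have slack.

(ii) and (iv)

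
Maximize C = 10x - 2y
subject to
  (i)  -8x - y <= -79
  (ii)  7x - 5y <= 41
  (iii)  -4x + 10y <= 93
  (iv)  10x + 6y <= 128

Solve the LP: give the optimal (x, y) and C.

Corner points and C = 10x - 2y:
  (436/47, 225/47) → C = 3910/47
  (173/19, 117/19) → C = 1496/19
  (443/46, 243/46) → C = 1972/23

x = 443/46, y = 243/46, maximum C = 1972/23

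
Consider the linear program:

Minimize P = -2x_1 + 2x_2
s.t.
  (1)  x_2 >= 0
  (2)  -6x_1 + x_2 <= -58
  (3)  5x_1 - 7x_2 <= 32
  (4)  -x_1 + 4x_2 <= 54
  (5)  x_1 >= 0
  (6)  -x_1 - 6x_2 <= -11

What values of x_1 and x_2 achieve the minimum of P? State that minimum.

x_1 = 506/13, x_2 = 302/13, minimum P = -408/13

Corner points and P = -2x_1 + 2x_2:
  (374/37, 98/37) → P = -552/37
  (286/23, 382/23) → P = 192/23
  (506/13, 302/13) → P = -408/13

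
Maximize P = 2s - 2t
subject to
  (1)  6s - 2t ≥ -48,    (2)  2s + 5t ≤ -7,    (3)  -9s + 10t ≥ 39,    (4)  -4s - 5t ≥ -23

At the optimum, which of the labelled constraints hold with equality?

(2) and (3)

Extreme points and P = 2s - 2t:
  (-127/17, 27/17) → P = -308/17
  (-67/7, -33/7) → P = -68/7
  (-53/13, 3/13) → P = -112/13

The maximum is at (-53/13, 3/13). Substituting into each constraint, equality holds for (2) and (3); the remaining constraints have slack.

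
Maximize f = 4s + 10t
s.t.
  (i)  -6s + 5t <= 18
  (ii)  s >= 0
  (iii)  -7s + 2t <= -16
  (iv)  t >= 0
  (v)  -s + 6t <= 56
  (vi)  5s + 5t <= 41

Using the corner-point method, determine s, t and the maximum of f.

Feasible corners and f = 4s + 10t:
  (16/7, 0) → f = 64/7
  (18/5, 23/5) → f = 302/5
  (41/5, 0) → f = 164/5

The binding constraints are -7s + 2t = -16 and 5s + 5t = 41.
Solving simultaneously gives s = 18/5, t = 23/5.

s = 18/5, t = 23/5, maximum f = 302/5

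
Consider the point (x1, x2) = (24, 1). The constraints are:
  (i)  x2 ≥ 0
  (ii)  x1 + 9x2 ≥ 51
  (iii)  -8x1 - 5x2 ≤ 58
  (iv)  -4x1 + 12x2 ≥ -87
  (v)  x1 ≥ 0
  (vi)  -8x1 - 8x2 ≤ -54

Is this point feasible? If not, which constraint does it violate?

Constraint (ii): x1 + 9x2 = 33, which is not ≥ 51. All other constraints are satisfied.

not feasible — violates (ii)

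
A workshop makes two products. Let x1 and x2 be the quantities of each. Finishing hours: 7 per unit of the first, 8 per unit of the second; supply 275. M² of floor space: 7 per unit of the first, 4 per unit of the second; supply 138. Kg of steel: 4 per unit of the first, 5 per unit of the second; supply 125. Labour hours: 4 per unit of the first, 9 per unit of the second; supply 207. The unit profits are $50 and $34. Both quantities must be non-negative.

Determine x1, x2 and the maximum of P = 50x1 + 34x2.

Corner points and P = 50x1 + 34x2:
  (0, 0) → P = 0
  (0, 23) → P = 782
  (138/7, 0) → P = 6900/7
  (10, 17) → P = 1078
  (45/8, 41/2) → P = 3913/4

At the optimal vertex, 7x1 + 4x2 = 138 and 4x1 + 5x2 = 125.
Solving simultaneously gives x1 = 10, x2 = 17.

x1 = 10, x2 = 17, maximum P = 1078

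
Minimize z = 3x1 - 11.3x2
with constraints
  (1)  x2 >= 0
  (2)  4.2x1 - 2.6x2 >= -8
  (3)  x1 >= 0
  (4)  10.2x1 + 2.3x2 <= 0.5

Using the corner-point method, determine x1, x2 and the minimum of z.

x1 = 0, x2 = 5/23, minimum z = -113/46

Feasible corners and z = 3x1 - 11.3x2:
  (0, 0) → z = 0
  (5/102, 0) → z = 5/34
  (0, 5/23) → z = -113/46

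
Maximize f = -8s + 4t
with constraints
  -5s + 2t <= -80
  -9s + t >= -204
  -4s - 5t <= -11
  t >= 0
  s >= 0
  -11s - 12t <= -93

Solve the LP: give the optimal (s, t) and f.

s = 328/13, t = 300/13, maximum f = -1424/13

Vertices and f = -8s + 4t:
  (328/13, 300/13) → f = -1424/13
  (16, 0) → f = -128
  (68/3, 0) → f = -544/3

At the optimal vertex, -5s + 2t = -80 and -9s + t = -204.
Solving simultaneously gives s = 328/13, t = 300/13.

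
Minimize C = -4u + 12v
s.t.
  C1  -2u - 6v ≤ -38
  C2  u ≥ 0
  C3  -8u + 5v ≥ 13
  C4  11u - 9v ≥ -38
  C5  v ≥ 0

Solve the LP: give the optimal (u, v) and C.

u = 56/29, v = 165/29, minimum C = 1756/29

Extreme points and C = -4u + 12v:
  (56/29, 165/29) → C = 1756/29
  (19/14, 247/42) → C = 456/7
  (73/17, 161/17) → C = 1640/17

At the optimal vertex, -2u - 6v = -38 and -8u + 5v = 13.
Solving simultaneously gives u = 56/29, v = 165/29.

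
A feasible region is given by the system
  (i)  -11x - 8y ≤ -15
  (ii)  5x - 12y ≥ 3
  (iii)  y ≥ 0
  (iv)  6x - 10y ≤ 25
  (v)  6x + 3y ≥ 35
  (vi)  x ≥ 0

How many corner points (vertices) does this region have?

The feasible vertices (each the meet of two boundaries and inside every other half-plane) are:
  (135/11, 107/22)
  (143/29, 157/87)
  (425/78, 10/13)

3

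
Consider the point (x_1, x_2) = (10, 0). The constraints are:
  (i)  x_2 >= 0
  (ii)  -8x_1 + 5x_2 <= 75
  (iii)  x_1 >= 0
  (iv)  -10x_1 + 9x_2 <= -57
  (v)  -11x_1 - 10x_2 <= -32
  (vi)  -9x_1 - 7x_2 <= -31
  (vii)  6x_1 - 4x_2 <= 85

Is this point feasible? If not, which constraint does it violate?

(i): 0 ≥ 0 ✓
(ii): -80 ≤ 75 ✓
(iii): 10 ≥ 0 ✓
(iv): -100 ≤ -57 ✓
(v): -110 ≤ -32 ✓
(vi): -90 ≤ -31 ✓
(vii): 60 ≤ 85 ✓

feasible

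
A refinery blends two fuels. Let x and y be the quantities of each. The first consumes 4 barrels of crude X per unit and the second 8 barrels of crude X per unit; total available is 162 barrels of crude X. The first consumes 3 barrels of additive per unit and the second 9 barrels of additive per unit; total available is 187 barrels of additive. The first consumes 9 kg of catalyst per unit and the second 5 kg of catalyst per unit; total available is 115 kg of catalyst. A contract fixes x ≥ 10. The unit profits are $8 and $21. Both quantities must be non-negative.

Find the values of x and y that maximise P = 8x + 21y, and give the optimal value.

x = 10, y = 5, maximum P = 185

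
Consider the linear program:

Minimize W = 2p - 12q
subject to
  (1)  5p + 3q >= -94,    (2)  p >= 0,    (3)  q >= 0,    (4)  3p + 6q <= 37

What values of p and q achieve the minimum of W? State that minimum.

Extreme points and W = 2p - 12q:
  (0, 0) → W = 0
  (0, 37/6) → W = -74
  (37/3, 0) → W = 74/3

p = 0, q = 37/6, minimum W = -74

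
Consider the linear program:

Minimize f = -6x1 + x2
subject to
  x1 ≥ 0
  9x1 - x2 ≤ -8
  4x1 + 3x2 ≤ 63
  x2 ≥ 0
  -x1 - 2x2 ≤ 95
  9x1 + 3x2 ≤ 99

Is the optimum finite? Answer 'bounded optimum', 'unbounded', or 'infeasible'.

Corner points and f = -6x1 + x2:
  (0, 8) → f = 8
  (0, 21) → f = 21
  (39/31, 599/31) → f = 365/31
The feasible region has finitely many vertices and no improving ray; the minimum is 8 at (0, 8).

bounded optimum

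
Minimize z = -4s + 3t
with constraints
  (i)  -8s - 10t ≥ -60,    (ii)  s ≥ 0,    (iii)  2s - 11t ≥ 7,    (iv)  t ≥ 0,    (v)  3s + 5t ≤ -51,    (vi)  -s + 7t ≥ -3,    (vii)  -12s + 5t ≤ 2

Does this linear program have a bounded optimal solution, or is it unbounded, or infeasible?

infeasible

The boundaries -8s - 10t = -60 and 2s - 11t = 7 meet at (365/54, 16/27), but that point violates 3s + 5t ≤ -51. Every candidate vertex is excluded by some other constraint, so the feasible region is empty.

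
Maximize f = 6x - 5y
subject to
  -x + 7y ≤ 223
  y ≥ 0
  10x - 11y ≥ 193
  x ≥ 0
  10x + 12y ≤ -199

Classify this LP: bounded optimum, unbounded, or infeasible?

The boundaries -x + 7y = 223 and 10x - 11y = 193 meet at (3804/59, 2423/59), but that point violates 10x + 12y ≤ -199. Every candidate vertex is excluded by some other constraint, so the feasible region is empty.

infeasible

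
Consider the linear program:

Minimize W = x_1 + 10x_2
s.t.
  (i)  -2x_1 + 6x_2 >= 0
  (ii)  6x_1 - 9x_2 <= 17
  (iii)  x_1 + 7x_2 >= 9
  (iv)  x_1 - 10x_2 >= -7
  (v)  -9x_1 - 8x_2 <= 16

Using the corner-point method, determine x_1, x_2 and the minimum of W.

Feasible corners and W = x_1 + 10x_2:
  (27/10, 9/10) → W = 117/10
  (3, 1) → W = 13
  (41/17, 16/17) → W = 201/17

At the optimal vertex, -2x_1 + 6x_2 = 0 and x_1 + 7x_2 = 9.
Solving simultaneously gives x_1 = 27/10, x_2 = 9/10.

x_1 = 27/10, x_2 = 9/10, minimum W = 117/10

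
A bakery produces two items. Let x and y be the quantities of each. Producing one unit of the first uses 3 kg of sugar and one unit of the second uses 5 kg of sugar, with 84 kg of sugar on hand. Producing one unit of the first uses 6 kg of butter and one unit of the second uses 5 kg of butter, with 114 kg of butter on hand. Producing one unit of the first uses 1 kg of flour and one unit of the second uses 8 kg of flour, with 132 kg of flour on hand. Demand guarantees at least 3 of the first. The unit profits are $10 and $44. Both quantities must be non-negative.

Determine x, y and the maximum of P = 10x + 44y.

x = 3, y = 15, maximum P = 690

Extreme points and P = 10x + 44y:
  (19, 0) → P = 190
  (3, 0) → P = 30
  (10, 54/5) → P = 2876/5
  (3, 15) → P = 690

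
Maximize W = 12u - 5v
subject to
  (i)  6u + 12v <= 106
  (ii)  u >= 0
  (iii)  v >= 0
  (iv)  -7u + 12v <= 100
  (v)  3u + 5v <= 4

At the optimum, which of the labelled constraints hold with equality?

(iii) and (v)

Corner points and W = 12u - 5v:
  (0, 0) → W = 0
  (0, 4/5) → W = -4
  (4/3, 0) → W = 16

The maximum is at (4/3, 0). Substituting into each constraint, equality holds for (iii) and (v); the remaining constraints have slack.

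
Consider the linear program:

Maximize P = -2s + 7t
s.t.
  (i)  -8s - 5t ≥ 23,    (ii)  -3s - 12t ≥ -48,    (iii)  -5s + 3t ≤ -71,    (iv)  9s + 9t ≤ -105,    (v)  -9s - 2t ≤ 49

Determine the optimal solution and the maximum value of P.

Vertices and P = -2s + 7t:
  (106/9, -211/9) → P = -563/3
  (9/2, -97/6) → P = -733/6
  (-5/37, -884/37) → P = -6178/37
The feasible region is unbounded (it extends along (5, -8), (2, -9)), but P strictly decreases along every unbounded feasible direction, so there is no improving ray and the maximum is attained at a vertex.

The optimum lies where -5s + 3t = -71 and 9s + 9t = -105.
Solving simultaneously gives s = 9/2, t = -97/6.

s = 9/2, t = -97/6, maximum P = -733/6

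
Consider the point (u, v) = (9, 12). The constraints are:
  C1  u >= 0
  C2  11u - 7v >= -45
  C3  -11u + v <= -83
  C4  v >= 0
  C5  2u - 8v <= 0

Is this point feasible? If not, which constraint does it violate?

C1: 9 ≥ 0 ✓
C2: 15 ≥ -45 ✓
C3: -87 ≤ -83 ✓
C4: 12 ≥ 0 ✓
C5: -78 ≤ 0 ✓

feasible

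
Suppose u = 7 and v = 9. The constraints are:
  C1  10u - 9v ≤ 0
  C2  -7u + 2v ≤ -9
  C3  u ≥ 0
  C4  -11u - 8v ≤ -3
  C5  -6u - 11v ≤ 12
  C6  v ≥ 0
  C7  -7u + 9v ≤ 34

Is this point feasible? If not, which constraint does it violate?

feasible

C1: -11 ≤ 0 ✓
C2: -31 ≤ -9 ✓
C3: 7 ≥ 0 ✓
C4: -149 ≤ -3 ✓
C5: -141 ≤ 12 ✓
C6: 9 ≥ 0 ✓
C7: 32 ≤ 34 ✓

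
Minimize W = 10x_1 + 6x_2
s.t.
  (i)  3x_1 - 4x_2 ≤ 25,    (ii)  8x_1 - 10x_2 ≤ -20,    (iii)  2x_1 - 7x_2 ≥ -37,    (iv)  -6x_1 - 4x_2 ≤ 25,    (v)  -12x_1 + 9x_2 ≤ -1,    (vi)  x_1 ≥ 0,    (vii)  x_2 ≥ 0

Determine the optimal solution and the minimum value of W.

x_1 = 95/24, x_2 = 31/6, minimum W = 847/12

Extreme points and W = 10x_1 + 6x_2:
  (115/18, 64/9) → W = 959/9
  (95/24, 31/6) → W = 847/12
  (170/33, 223/33) → W = 3038/33

At the optimal vertex, 8x_1 - 10x_2 = -20 and -12x_1 + 9x_2 = -1.
Solving simultaneously gives x_1 = 95/24, x_2 = 31/6.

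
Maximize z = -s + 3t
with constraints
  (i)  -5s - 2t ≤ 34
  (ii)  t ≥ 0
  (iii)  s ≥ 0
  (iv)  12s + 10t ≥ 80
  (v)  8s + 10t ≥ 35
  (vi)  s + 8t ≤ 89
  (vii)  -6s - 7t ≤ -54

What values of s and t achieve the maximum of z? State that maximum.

Vertices and z = -s + 3t:
  (89, 0) → z = -89
  (9, 0) → z = -9
  (0, 8) → z = 24
  (0, 89/8) → z = 267/8
  (5/6, 7) → z = 121/6

s = 0, t = 89/8, maximum z = 267/8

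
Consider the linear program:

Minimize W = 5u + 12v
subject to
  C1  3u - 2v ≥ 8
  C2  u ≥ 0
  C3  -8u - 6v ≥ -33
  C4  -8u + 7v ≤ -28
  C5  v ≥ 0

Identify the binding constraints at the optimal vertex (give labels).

C4 and C5

Vertices and W = 5u + 12v:
  (399/104, 5/13) → W = 2475/104
  (33/8, 0) → W = 165/8
  (7/2, 0) → W = 35/2

The minimum is at (7/2, 0). Substituting into each constraint, equality holds for C4 and C5; the remaining constraints have slack.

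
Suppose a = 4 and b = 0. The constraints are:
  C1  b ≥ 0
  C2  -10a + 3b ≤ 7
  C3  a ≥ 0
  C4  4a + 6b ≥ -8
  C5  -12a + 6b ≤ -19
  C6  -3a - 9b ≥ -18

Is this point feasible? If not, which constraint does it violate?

feasible

C1: 0 ≥ 0 ✓
C2: -40 ≤ 7 ✓
C3: 4 ≥ 0 ✓
C4: 16 ≥ -8 ✓
C5: -48 ≤ -19 ✓
C6: -12 ≥ -18 ✓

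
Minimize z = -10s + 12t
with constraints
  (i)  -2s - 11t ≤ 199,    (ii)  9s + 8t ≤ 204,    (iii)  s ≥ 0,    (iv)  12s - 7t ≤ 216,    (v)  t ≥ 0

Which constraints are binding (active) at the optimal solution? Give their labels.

Corner points and z = -10s + 12t:
  (0, 51/2) → z = 306
  (1052/53, 168/53) → z = -8504/53
  (0, 0) → z = 0
  (18, 0) → z = -180

The minimum is at (18, 0). Substituting into each constraint, equality holds for (iv) and (v); the remaining constraints have slack.

(iv) and (v)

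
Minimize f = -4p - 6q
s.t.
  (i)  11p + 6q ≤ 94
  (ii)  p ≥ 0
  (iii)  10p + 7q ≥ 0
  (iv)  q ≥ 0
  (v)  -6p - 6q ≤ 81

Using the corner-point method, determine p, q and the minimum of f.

Extreme points and f = -4p - 6q:
  (0, 47/3) → f = -94
  (94/11, 0) → f = -376/11
  (0, 0) → f = 0

p = 0, q = 47/3, minimum f = -94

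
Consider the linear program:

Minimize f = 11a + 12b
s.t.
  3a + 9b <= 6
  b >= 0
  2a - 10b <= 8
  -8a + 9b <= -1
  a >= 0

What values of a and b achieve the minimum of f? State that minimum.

a = 1/8, b = 0, minimum f = 11/8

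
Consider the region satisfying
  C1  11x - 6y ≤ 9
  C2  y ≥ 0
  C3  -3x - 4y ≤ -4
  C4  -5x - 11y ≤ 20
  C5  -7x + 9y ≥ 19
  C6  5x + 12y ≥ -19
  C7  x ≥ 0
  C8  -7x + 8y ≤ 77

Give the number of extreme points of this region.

4

Pairwise boundary intersections that survive every other constraint:
  (65/19, 272/57)
  (267/23, 455/23)
  (0, 19/9)
  (0, 77/8)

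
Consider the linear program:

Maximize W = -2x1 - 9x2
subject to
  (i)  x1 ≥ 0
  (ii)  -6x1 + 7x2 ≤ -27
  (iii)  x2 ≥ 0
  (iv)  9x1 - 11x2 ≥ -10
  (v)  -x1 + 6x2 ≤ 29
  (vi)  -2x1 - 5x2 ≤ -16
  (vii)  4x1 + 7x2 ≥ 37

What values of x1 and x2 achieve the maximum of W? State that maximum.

x1 = 37/4, x2 = 0, maximum W = -37/2

The feasible region is unbounded (it extends along (6, 1), (1, 0)), but W strictly decreases along every unbounded feasible direction, so there is no improving ray and the maximum is attained at a vertex.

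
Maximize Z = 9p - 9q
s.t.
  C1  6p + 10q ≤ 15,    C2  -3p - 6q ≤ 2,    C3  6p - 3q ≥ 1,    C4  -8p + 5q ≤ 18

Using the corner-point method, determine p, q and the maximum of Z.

p = 55/3, q = -19/2, maximum Z = 501/2

At the optimal vertex, 6p + 10q = 15 and -3p - 6q = 2.
Solving simultaneously gives p = 55/3, q = -19/2.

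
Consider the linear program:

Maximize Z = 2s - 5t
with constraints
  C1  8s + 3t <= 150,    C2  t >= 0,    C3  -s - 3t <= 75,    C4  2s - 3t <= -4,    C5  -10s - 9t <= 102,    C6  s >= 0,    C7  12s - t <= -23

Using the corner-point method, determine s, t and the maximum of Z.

Vertices and Z = 2s - 5t:
  (0, 50) → Z = -250
  (81/44, 496/11) → Z = -4879/22
  (0, 23) → Z = -115

The binding constraints are s = 0 and 12s - t = -23.
Solving simultaneously gives s = 0, t = 23.

s = 0, t = 23, maximum Z = -115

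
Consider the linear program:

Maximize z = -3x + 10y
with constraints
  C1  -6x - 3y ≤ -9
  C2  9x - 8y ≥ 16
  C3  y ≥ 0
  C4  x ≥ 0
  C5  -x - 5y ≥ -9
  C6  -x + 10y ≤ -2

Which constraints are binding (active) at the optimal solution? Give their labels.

Extreme points and z = -3x + 10y:
  (9, 0) → z = -27
  (2, 0) → z = -6
  (20/3, 7/15) → z = -46/3

The maximum is at (2, 0). Substituting into each constraint, equality holds for C3 and C6; the remaining constraints have slack.

C3 and C6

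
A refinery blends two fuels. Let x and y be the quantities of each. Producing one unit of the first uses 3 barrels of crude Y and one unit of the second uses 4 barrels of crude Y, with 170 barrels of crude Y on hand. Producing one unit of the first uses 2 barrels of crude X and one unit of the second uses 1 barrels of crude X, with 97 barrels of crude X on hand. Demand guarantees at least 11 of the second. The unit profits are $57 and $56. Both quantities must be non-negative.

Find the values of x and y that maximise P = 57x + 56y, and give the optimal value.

The binding constraints are 3x + 4y = 170 and y = 11.
Solving simultaneously gives x = 42, y = 11.

x = 42, y = 11, maximum P = 3010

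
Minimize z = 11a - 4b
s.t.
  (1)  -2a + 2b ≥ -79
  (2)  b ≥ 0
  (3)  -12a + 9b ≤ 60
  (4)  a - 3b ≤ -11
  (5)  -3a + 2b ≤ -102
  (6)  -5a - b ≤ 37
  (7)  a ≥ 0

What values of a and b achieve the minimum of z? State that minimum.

a = 328/7, b = 135/7, minimum z = 3068/7

Extreme points and z = 11a - 4b:
  (259/4, 101/4) → z = 2445/4
  (346, 468) → z = 1934
  (328/7, 135/7) → z = 3068/7
The feasible region is unbounded (it extends along (3, 4), (1, 1)), but z strictly increases along every unbounded feasible direction, so there is no improving ray and the minimum is attained at a vertex.

The optimum lies where a - 3b = -11 and -3a + 2b = -102.
Solving simultaneously gives a = 328/7, b = 135/7.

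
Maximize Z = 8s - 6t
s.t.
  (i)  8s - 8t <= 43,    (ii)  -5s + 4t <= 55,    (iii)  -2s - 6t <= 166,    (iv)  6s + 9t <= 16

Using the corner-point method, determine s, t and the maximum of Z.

s = 103/24, t = -13/12, maximum Z = 245/6

Corner points and Z = 8s - 6t:
  (-535/32, -707/32) → Z = -19/16
  (103/24, -13/12) → Z = 245/6
  (-497/19, -360/19) → Z = -1816/19
  (-431/69, 410/69) → Z = -5908/69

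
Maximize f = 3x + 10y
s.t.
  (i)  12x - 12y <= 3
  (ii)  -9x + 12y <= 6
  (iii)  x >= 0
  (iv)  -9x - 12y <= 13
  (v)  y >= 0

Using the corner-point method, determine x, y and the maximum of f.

x = 3, y = 11/4, maximum f = 73/2

Feasible corners and f = 3x + 10y:
  (3, 11/4) → f = 73/2
  (1/4, 0) → f = 3/4
  (0, 1/2) → f = 5
  (0, 0) → f = 0

The optimum lies where 12x - 12y = 3 and -9x + 12y = 6.
Solving simultaneously gives x = 3, y = 11/4.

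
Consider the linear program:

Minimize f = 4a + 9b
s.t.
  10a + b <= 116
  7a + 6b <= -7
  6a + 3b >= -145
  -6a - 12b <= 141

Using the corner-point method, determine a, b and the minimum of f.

a = 511/38, b = -351/19, minimum f = -2137/19

Feasible corners and f = 4a + 9b:
  (703/53, -882/53) → f = -5126/53
  (511/38, -351/19) → f = -2137/19
  (-283/5, 973/15) → f = 1787/5
  (-439/18, 4/9) → f = -842/9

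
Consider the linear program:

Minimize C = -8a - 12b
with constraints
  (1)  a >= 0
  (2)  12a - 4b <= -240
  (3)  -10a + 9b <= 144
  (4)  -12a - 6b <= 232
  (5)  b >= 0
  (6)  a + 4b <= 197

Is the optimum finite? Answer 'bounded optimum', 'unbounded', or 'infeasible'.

The boundaries a = 0 and -10a + 9b = 144 meet at (0, 16), but that point violates 12a - 4b ≤ -240. Every candidate vertex is excluded by some other constraint, so the feasible region is empty.

infeasible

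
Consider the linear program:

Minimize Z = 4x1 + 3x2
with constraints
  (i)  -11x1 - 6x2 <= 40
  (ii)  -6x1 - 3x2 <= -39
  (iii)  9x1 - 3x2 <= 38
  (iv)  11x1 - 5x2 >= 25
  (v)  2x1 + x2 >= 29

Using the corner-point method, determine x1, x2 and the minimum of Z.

x1 = 25/3, x2 = 37/3, minimum Z = 211/3

Extreme points and Z = 4x1 + 3x2:
  (115/12, 193/12) → Z = 1039/12
  (25/3, 37/3) → Z = 211/3
  (170/21, 269/21) → Z = 1487/21

The optimum lies where 9x1 - 3x2 = 38 and 2x1 + x2 = 29.
Solving simultaneously gives x1 = 25/3, x2 = 37/3.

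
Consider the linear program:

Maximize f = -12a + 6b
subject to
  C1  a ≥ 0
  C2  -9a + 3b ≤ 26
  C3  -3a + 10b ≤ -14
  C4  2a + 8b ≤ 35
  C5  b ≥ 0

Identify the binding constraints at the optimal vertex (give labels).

C3 and C5

Feasible corners and f = -12a + 6b:
  (21/2, 7/4) → f = -231/2
  (14/3, 0) → f = -56
  (35/2, 0) → f = -210

The maximum is at (14/3, 0). Substituting into each constraint, equality holds for C3 and C5; the remaining constraints have slack.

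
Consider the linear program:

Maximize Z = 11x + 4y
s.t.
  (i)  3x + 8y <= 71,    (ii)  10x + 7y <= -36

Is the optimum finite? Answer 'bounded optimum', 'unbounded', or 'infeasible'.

unbounded

From the feasible point (-785/59, 818/59), moving in the direction (7, -10) keeps every constraint satisfied while Z increases without bound.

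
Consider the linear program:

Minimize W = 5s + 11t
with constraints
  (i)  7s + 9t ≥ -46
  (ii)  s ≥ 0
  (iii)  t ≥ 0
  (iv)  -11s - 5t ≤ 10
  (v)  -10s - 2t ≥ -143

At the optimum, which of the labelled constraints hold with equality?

(ii) and (iii)

Vertices and W = 5s + 11t:
  (0, 0) → W = 0
  (0, 143/2) → W = 1573/2
  (143/10, 0) → W = 143/2

The minimum is at (0, 0). Substituting into each constraint, equality holds for (ii) and (iii); the remaining constraints have slack.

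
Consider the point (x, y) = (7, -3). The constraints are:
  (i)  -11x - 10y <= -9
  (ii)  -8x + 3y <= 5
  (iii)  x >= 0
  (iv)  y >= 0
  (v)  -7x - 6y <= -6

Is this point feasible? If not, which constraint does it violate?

Constraint (iv): y = -3, which is not ≥ 0. All other constraints are satisfied.

not feasible — violates (iv)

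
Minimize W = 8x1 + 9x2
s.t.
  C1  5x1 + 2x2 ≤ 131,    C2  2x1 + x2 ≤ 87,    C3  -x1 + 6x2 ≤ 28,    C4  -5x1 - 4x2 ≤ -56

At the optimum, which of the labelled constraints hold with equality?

C1 and C4

Vertices and W = 8x1 + 9x2:
  (365/16, 271/32) → W = 8279/32
  (206/5, -75/2) → W = -79/10
  (112/17, 98/17) → W = 1778/17

The minimum is at (206/5, -75/2). Substituting into each constraint, equality holds for C1 and C4; the remaining constraints have slack.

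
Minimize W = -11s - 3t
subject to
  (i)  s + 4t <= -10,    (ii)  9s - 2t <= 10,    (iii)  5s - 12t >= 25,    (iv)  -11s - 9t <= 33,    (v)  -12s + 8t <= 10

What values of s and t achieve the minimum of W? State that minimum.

s = 10/19, t = -50/19, minimum W = 40/19

Corner points and W = -11s - 3t:
  (10/19, -50/19) → W = 40/19
  (-5/8, -75/32) → W = 445/32
  (24/103, -407/103) → W = 957/103
  (-57/59, -440/177) → W = 1067/59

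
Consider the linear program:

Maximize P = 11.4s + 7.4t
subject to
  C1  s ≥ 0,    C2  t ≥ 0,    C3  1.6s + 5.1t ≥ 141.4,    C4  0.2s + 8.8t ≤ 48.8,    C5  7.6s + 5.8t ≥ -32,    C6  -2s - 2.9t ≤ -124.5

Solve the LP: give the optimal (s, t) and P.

s = 244, t = 0, maximum P = 2781.6

Feasible corners and P = 11.4s + 7.4t:
  (707/8, 0) → P = 40299/40
  (244, 0) → P = 13908/5
  (49772/653, 2490/653) → P = 2929134/3265

At the optimal vertex, t = 0 and 0.2s + 8.8t = 48.8.
Solving simultaneously gives s = 244, t = 0.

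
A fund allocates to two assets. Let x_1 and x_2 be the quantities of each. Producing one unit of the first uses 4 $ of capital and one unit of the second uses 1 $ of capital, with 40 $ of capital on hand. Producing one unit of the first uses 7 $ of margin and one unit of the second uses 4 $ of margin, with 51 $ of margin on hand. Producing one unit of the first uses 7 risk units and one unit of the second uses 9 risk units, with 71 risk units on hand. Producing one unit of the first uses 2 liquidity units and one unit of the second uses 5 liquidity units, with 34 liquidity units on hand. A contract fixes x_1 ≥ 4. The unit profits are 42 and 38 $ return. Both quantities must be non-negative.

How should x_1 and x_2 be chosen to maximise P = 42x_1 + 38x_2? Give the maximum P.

x_1 = 5, x_2 = 4, maximum P = 362

Extreme points and P = 42x_1 + 38x_2:
  (51/7, 0) → P = 306
  (4, 0) → P = 168
  (5, 4) → P = 362
  (4, 43/9) → P = 3146/9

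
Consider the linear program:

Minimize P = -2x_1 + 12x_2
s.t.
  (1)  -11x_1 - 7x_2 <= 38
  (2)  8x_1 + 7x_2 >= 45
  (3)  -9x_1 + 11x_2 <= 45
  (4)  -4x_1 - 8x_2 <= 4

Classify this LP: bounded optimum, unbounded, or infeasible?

unbounded

From the feasible point (180/151, 765/151), moving in the direction (8, -4) keeps every constraint satisfied while P decreases without bound.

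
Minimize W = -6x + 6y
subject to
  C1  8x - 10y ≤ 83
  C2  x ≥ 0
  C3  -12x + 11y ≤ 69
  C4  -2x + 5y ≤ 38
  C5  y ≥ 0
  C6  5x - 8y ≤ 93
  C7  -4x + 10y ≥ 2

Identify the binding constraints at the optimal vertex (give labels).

C1 and C4

Corner points and W = -6x + 6y:
  (159/4, 47/2) → W = -195/2
  (85/4, 87/10) → W = -753/10
  (0, 69/11) → W = 414/11
  (0, 1/5) → W = 6/5
  (73/38, 159/19) → W = 735/19

The minimum is at (159/4, 47/2). Substituting into each constraint, equality holds for C1 and C4; the remaining constraints have slack.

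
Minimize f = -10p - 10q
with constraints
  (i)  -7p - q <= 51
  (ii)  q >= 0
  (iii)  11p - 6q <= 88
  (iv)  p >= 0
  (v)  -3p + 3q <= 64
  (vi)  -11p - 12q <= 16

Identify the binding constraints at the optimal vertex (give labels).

(iii) and (v)

Extreme points and f = -10p - 10q:
  (8, 0) → f = -80
  (0, 0) → f = 0
  (216/5, 968/15) → f = -3232/3
  (0, 64/3) → f = -640/3

The minimum is at (216/5, 968/15). Substituting into each constraint, equality holds for (iii) and (v); the remaining constraints have slack.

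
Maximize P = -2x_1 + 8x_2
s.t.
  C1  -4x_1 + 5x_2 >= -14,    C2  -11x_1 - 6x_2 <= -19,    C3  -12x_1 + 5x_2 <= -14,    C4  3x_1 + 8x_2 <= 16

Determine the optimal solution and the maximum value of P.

x_1 = 64/37, x_2 = 50/37, maximum P = 272/37

Corner points and P = -2x_1 + 8x_2:
  (179/79, -78/79) → P = -982/79
  (192/47, 22/47) → P = -208/47
  (179/127, 74/127) → P = 234/127
  (64/37, 50/37) → P = 272/37

The binding constraints are -12x_1 + 5x_2 = -14 and 3x_1 + 8x_2 = 16.
Solving simultaneously gives x_1 = 64/37, x_2 = 50/37.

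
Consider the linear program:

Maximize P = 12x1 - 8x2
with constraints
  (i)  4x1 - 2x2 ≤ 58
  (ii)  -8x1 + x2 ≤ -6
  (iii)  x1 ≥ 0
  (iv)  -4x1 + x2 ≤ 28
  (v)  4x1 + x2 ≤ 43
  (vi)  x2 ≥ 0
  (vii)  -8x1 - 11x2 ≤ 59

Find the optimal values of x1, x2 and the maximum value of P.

Corner points and P = 12x1 - 8x2:
  (49/12, 80/3) → P = -493/3
  (3/4, 0) → P = 9
  (43/4, 0) → P = 129

The binding constraints are 4x1 + x2 = 43 and x2 = 0.
Solving simultaneously gives x1 = 43/4, x2 = 0.

x1 = 43/4, x2 = 0, maximum P = 129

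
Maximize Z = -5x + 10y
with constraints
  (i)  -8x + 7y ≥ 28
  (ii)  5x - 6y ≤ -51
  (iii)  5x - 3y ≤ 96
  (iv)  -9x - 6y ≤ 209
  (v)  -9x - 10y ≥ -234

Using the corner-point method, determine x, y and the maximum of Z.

Feasible corners and Z = -5x + 10y:
  (-130/7, -293/42) → Z = 485/21
  (447/52, 1629/104) → Z = 2955/26
  (-1747/18, 443/4) → Z = 14335/9

At the optimal vertex, -9x - 6y = 209 and -9x - 10y = -234.
Solving simultaneously gives x = -1747/18, y = 443/4.

x = -1747/18, y = 443/4, maximum Z = 14335/9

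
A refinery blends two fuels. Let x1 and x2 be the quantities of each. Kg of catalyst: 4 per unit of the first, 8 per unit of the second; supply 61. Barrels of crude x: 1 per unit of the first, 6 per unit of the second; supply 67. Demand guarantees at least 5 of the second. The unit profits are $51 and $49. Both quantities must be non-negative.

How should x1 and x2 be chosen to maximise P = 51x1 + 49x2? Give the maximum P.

Vertices and P = 51x1 + 49x2:
  (0, 61/8) → P = 2989/8
  (0, 5) → P = 245
  (21/4, 5) → P = 2051/4

At the optimal vertex, 4x1 + 8x2 = 61 and x2 = 5.
Solving simultaneously gives x1 = 21/4, x2 = 5.

x1 = 21/4, x2 = 5, maximum P = 2051/4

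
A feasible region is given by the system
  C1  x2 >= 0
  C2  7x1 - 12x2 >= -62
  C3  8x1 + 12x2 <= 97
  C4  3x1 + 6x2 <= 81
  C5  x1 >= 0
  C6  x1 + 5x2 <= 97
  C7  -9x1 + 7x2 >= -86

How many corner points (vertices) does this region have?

Pairwise boundary intersections that survive every other constraint:
  (0, 0)
  (86/9, 0)
  (7/3, 235/36)
  (0, 31/6)
  (1711/164, 185/164)

5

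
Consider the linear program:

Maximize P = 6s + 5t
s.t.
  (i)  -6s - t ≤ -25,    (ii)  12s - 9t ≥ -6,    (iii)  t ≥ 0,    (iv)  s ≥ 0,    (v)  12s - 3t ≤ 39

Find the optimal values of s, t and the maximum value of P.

Vertices and P = 6s + 5t:
  (73/22, 56/11) → P = 499/11
  (19/5, 11/5) → P = 169/5
  (41/8, 15/2) → P = 273/4

s = 41/8, t = 15/2, maximum P = 273/4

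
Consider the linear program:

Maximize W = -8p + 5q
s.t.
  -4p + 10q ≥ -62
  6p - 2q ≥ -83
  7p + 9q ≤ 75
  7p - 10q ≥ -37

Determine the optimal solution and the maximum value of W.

p = -378/23, q = -359/46, maximum W = 4253/46

Corner points and W = -8p + 5q:
  (-477/26, -176/13) → W = 1028/13
  (654/53, -67/53) → W = -5567/53
  (-378/23, -359/46) → W = 4253/46
  (417/133, 112/19) → W = 584/133

At the optimal vertex, 6p - 2q = -83 and 7p - 10q = -37.
Solving simultaneously gives p = -378/23, q = -359/46.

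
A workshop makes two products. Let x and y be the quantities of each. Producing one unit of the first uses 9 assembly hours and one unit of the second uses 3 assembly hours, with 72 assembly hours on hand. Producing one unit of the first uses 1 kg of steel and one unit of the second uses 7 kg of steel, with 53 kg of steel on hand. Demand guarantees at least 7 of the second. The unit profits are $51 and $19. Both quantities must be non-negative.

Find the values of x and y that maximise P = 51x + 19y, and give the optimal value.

x = 4, y = 7, maximum P = 337

The binding constraints are x + 7y = 53 and y = 7.
Solving simultaneously gives x = 4, y = 7.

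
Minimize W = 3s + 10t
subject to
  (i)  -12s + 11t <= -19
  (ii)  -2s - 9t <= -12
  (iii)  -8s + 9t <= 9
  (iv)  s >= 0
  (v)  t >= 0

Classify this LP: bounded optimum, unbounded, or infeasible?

Vertices and W = 3s + 10t:
  (303/130, 53/65) → W = 1969/130
  (27/2, 13) → W = 341/2
  (6, 0) → W = 18
The feasible region has finitely many vertices and no improving ray; the minimum is 1969/130 at (303/130, 53/65).

bounded optimum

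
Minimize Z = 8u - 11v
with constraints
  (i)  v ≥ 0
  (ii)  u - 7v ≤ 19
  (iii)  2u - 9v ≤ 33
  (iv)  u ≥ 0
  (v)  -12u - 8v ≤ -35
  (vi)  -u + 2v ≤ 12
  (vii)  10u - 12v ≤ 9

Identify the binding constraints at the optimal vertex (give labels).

Extreme points and Z = 8u - 11v:
  (0, 35/8) → Z = -385/8
  (0, 6) → Z = -66
  (123/56, 121/112) → Z = 91/16
  (81/4, 129/8) → Z = -123/8

The minimum is at (0, 6). Substituting into each constraint, equality holds for (iv) and (vi); the remaining constraints have slack.

(iv) and (vi)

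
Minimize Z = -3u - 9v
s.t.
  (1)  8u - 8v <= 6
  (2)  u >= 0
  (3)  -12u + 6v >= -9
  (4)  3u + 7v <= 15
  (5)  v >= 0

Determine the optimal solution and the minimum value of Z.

Corner points and Z = -3u - 9v:
  (3/4, 0) → Z = -9/4
  (0, 15/7) → Z = -135/7
  (0, 0) → Z = 0
  (3/2, 3/2) → Z = -18

The binding constraints are u = 0 and 3u + 7v = 15.
Solving simultaneously gives u = 0, v = 15/7.

u = 0, v = 15/7, minimum Z = -135/7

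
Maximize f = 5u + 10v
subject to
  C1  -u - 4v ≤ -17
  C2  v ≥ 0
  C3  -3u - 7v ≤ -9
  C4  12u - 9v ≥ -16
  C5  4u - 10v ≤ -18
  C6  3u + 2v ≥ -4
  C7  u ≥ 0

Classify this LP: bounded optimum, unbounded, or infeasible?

From the feasible point (89/57, 220/57), moving in the direction (10, 4) keeps every constraint satisfied while f increases without bound.

unbounded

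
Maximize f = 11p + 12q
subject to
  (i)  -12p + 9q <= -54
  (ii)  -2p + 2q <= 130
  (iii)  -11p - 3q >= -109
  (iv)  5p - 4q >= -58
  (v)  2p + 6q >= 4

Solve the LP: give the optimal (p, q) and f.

Vertices and f = 11p + 12q:
  (127/15, 238/45) → f = 783/5
  (4, -2/3) → f = 36
  (107/10, -29/10) → f = 829/10

At the optimal vertex, -12p + 9q = -54 and -11p - 3q = -109.
Solving simultaneously gives p = 127/15, q = 238/45.

p = 127/15, q = 238/45, maximum f = 783/5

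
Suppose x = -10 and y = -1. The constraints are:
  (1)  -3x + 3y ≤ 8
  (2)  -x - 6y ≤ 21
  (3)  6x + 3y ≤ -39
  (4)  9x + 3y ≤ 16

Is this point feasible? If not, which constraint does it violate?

Constraint (1): -3x + 3y = 27, which is not ≤ 8. All other constraints are satisfied.

not feasible — violates (1)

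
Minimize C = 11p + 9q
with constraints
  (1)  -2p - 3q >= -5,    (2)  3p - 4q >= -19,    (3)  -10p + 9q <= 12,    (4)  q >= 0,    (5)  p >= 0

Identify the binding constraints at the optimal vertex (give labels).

Extreme points and C = 11p + 9q:
  (3/16, 37/24) → C = 255/16
  (5/2, 0) → C = 55/2
  (0, 4/3) → C = 12
  (0, 0) → C = 0

The minimum is at (0, 0). Substituting into each constraint, equality holds for (4) and (5); the remaining constraints have slack.

(4) and (5)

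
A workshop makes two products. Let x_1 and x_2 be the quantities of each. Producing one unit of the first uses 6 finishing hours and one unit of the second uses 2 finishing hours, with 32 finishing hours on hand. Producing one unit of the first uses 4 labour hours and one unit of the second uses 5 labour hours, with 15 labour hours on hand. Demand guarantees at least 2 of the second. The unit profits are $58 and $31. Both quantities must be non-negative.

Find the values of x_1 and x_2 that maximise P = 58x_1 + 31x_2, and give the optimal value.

x_1 = 5/4, x_2 = 2, maximum P = 269/2

Corner points and P = 58x_1 + 31x_2:
  (0, 3) → P = 93
  (0, 2) → P = 62
  (5/4, 2) → P = 269/2

The binding constraints are 4x_1 + 5x_2 = 15 and x_2 = 2.
Solving simultaneously gives x_1 = 5/4, x_2 = 2.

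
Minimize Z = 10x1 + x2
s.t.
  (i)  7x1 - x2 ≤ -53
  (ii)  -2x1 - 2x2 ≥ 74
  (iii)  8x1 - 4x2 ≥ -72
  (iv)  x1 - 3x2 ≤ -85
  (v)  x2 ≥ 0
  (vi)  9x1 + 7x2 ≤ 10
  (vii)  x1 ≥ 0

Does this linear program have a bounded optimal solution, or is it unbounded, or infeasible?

infeasible

The boundaries 9x1 + 7x2 = 10 and x1 = 0 meet at (0, 10/7), but that point violates 7x1 - x2 ≤ -53. Every candidate vertex is excluded by some other constraint, so the feasible region is empty.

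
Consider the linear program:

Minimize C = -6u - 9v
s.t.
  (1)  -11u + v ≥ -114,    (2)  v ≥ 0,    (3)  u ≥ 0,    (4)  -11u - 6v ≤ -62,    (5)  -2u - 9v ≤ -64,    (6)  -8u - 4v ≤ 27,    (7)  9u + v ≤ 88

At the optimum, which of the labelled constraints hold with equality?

Extreme points and C = -6u - 9v:
  (0, 31/3) → C = -93
  (0, 88) → C = -792
  (2, 20/3) → C = -72
  (728/79, 400/79) → C = -7968/79

The minimum is at (0, 88). Substituting into each constraint, equality holds for (3) and (7); the remaining constraints have slack.

(3) and (7)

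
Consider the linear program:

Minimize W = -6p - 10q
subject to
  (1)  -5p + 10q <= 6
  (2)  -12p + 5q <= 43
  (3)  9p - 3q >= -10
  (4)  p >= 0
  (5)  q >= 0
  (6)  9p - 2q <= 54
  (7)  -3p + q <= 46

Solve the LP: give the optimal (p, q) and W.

p = 69/10, q = 81/20, minimum W = -819/10

Feasible corners and W = -6p - 10q:
  (0, 3/5) → W = -6
  (69/10, 81/20) → W = -819/10
  (0, 0) → W = 0
  (6, 0) → W = -36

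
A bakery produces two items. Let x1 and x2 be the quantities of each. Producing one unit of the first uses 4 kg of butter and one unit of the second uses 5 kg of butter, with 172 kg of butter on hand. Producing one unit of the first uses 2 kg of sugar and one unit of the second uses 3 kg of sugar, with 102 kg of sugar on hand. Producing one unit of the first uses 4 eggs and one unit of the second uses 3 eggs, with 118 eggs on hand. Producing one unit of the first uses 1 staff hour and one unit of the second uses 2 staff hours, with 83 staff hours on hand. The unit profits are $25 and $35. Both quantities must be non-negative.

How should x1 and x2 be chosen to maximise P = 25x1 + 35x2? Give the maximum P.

x1 = 3, x2 = 32, maximum P = 1195

Corner points and P = 25x1 + 35x2:
  (0, 0) → P = 0
  (0, 34) → P = 1190
  (59/2, 0) → P = 1475/2
  (3, 32) → P = 1195
  (37/4, 27) → P = 4705/4

The optimum lies where 4x1 + 5x2 = 172 and 2x1 + 3x2 = 102.
Solving simultaneously gives x1 = 3, x2 = 32.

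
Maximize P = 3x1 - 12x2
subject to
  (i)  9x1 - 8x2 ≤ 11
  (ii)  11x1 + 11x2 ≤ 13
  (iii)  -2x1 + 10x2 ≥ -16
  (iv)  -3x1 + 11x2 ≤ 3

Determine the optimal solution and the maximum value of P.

x1 = -9/37, x2 = -61/37, maximum P = 705/37

Extreme points and P = 3x1 - 12x2:
  (225/187, -4/187) → P = 723/187
  (-9/37, -61/37) → P = 705/37
  (5/7, 36/77) → P = -267/77
  (-103/4, -27/4) → P = 15/4

The optimum lies where 9x1 - 8x2 = 11 and -2x1 + 10x2 = -16.
Solving simultaneously gives x1 = -9/37, x2 = -61/37.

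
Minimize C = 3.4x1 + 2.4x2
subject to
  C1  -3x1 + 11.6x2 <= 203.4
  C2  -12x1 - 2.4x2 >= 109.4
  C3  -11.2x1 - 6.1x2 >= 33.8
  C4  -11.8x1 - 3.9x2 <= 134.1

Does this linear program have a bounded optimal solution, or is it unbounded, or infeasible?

bounded optimum

Corner points and C = 3.4x1 + 2.4x2:
  (-4393/366, 3521/244) → C = -11303/1830
  (-117441/7429, 99891/7429) → C = -159561/7429
  (-1747/308, -7957/462) → C = -18671/308
The feasible region has finitely many vertices and no improving ray; the minimum is -18671/308 at (-1747/308, -7957/462).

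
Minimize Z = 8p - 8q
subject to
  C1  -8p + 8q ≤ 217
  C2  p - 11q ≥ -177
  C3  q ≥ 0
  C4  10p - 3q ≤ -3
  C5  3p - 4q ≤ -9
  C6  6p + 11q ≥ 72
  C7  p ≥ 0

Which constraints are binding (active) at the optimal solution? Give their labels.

Vertices and Z = 8p - 8q:
  (498/107, 1767/107) → Z = -10152/107
  (0, 177/11) → Z = -1416/11
  (183/128, 369/64) → Z = -555/16
  (0, 72/11) → Z = -576/11

The minimum is at (0, 177/11). Substituting into each constraint, equality holds for C2 and C7; the remaining constraints have slack.

C2 and C7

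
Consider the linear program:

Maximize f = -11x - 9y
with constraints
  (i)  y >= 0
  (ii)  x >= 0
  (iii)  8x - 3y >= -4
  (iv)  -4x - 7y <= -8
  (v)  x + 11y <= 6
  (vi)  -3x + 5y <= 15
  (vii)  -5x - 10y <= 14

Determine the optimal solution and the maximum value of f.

x = 46/37, y = 16/37, maximum f = -650/37

Corner points and f = -11x - 9y:
  (2, 0) → f = -22
  (6, 0) → f = -66
  (46/37, 16/37) → f = -650/37

The binding constraints are -4x - 7y = -8 and x + 11y = 6.
Solving simultaneously gives x = 46/37, y = 16/37.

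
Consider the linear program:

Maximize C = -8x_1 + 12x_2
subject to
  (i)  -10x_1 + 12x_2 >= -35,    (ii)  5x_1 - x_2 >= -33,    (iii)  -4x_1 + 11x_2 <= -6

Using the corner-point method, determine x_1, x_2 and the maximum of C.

Vertices and C = -8x_1 + 12x_2:
  (-431/50, -101/10) → C = -1306/25
  (313/62, 40/31) → C = -772/31
  (-123/17, -54/17) → C = 336/17

The optimum lies where 5x_1 - x_2 = -33 and -4x_1 + 11x_2 = -6.
Solving simultaneously gives x_1 = -123/17, x_2 = -54/17.

x_1 = -123/17, x_2 = -54/17, maximum C = 336/17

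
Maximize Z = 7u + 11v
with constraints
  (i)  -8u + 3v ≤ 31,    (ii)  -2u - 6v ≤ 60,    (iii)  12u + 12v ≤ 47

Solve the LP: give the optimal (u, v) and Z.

u = -7/4, v = 17/3, maximum Z = 601/12

Vertices and Z = 7u + 11v:
  (-61/9, -209/27) → Z = -3580/27
  (-7/4, 17/3) → Z = 601/12
  (167/8, -407/24) → Z = -485/12

The binding constraints are -8u + 3v = 31 and 12u + 12v = 47.
Solving simultaneously gives u = -7/4, v = 17/3.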